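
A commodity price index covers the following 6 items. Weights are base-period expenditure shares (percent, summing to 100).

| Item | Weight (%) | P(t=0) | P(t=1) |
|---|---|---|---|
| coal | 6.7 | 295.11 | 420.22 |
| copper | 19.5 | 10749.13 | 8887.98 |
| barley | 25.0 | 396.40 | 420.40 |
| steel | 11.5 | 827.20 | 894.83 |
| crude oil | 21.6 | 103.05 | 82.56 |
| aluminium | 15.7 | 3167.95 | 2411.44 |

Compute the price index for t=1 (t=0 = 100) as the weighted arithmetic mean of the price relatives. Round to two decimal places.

93.87

coal: 6.7 × (420.22/295.11) = 6.7 × 1.423944 = 9.5404
copper: 19.5 × (8887.98/10749.13) = 19.5 × 0.826856 = 16.1237
barley: 25.0 × (420.40/396.40) = 25.0 × 1.060545 = 26.5136
steel: 11.5 × (894.83/827.20) = 11.5 × 1.081758 = 12.4402
crude oil: 21.6 × (82.56/103.05) = 21.6 × 0.801164 = 17.3052
aluminium: 15.7 × (2411.44/3167.95) = 15.7 × 0.761199 = 11.9508
Index = Σ wᵢ·(p₁ᵢ/p₀ᵢ) = 9.5404 + 16.1237 + 26.5136 + 12.4402 + 17.3052 + 11.9508 = 93.8739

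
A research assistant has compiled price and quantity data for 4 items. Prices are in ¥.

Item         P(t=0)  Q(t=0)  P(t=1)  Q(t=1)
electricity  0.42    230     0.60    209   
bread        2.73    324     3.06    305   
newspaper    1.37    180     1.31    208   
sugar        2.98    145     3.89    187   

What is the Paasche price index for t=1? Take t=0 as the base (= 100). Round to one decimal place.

Paasche price index uses current-period quantities as weights.
ΣP(t=1)·Q(t=1) = 0.60×209 + 3.06×305 + 1.31×208 + 3.89×187 = 125.4 + 933.3 + 272.48 + 727.43 = 2058.61
ΣP(t=0)·Q(t=1) = 0.42×209 + 2.73×305 + 1.37×208 + 2.98×187 = 87.78 + 832.65 + 284.96 + 557.26 = 1762.65
Index = 2058.61 / 1762.65 × 100 = 116.7906

116.8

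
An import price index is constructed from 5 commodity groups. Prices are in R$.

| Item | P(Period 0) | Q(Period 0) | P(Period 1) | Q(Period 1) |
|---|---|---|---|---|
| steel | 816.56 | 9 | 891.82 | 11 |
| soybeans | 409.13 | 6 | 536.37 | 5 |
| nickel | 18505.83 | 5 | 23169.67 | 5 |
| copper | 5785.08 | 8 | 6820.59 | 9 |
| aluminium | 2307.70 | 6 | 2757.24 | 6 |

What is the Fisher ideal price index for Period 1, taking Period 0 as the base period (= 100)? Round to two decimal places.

Laspeyres component (base-period weights):
ΣP(Period 1)Q(Period 0) = 891.82×9 + 536.37×6 + 23169.67×5 + 6820.59×8 + 2757.24×6 = 8026.38 + 3218.22 + 115848.35 + 54564.72 + 16543.44 = 198201.11
ΣP(Period 0)Q(Period 0) = 816.56×9 + 409.13×6 + 18505.83×5 + 5785.08×8 + 2307.70×6 = 7349.04 + 2454.78 + 92529.15 + 46280.64 + 13846.2 = 162459.81
L = 198201.11 / 162459.81 × 100 = 122.0001
Paasche component (current-period weights):
ΣP(Period 1)Q(Period 1) = 891.82×11 + 536.37×5 + 23169.67×5 + 6820.59×9 + 2757.24×6 = 9810.02 + 2681.85 + 115848.35 + 61385.31 + 16543.44 = 206268.97
ΣP(Period 0)Q(Period 1) = 816.56×11 + 409.13×5 + 18505.83×5 + 5785.08×9 + 2307.70×6 = 8982.16 + 2045.65 + 92529.15 + 52065.72 + 13846.2 = 169468.88
P = 206268.97 / 169468.88 × 100 = 121.7150
Fisher = √(L × P) = √(122.0001 × 121.7150) = 121.8574

121.86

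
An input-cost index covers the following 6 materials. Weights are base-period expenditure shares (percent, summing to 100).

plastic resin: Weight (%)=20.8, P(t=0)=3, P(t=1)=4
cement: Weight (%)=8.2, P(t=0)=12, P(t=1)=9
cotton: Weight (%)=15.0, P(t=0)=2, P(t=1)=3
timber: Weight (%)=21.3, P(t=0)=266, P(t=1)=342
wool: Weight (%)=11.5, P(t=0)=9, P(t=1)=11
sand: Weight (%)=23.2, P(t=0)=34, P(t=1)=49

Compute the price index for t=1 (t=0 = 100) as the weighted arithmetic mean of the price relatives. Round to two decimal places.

131.26

plastic resin: 20.8 × (4/3) = 20.8 × 1.333333 = 27.7333
cement: 8.2 × (9/12) = 8.2 × 0.750000 = 6.1500
cotton: 15.0 × (3/2) = 15.0 × 1.500000 = 22.5000
timber: 21.3 × (342/266) = 21.3 × 1.285714 = 27.3857
wool: 11.5 × (11/9) = 11.5 × 1.222222 = 14.0556
sand: 23.2 × (49/34) = 23.2 × 1.441176 = 33.4353
Index = Σ wᵢ·(p₁ᵢ/p₀ᵢ) = 27.7333 + 6.1500 + 22.5000 + 27.3857 + 14.0556 + 33.4353 = 131.2599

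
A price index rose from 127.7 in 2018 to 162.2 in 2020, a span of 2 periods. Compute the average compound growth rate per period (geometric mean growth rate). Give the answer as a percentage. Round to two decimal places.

12.70%

Growth factor = (162.2/127.7)^(1/2) = (1.270164)^(1/2) = 1.127016
Growth rate = 1.127016 − 1 = 0.127016 = 12.7016%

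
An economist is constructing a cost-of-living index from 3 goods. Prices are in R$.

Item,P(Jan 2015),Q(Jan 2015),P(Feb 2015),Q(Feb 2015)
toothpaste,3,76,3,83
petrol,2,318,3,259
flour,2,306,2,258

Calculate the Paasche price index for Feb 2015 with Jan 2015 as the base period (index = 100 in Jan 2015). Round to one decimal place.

120.2

Paasche price index uses current-period quantities as weights.
ΣP(Feb 2015)·Q(Feb 2015) = 3×83 + 3×259 + 2×258 = 249 + 777 + 516 = 1542
ΣP(Jan 2015)·Q(Feb 2015) = 3×83 + 2×259 + 2×258 = 249 + 518 + 516 = 1283
Index = 1542 / 1283 × 100 = 120.1871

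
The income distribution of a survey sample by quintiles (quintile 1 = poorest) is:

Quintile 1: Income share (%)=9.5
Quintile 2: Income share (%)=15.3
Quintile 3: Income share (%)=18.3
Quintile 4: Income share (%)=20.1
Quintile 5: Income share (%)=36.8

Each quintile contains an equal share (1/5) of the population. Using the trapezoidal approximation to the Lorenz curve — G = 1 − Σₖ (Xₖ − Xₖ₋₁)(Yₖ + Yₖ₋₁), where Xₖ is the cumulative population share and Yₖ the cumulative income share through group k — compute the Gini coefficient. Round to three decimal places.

Cumulative income shares Yₖ: 0.0950, 0.2480, 0.4310, 0.6320, 1.0000
Σ (Xₖ−Xₖ₋₁)(Yₖ+Yₖ₋₁) = (1/5)(0.0950+0.0000) + (1/5)(0.2480+0.0950) + (1/5)(0.4310+0.2480) + (1/5)(0.6320+0.4310) + (1/5)(1.0000+0.6320)
  = 0.0190 + 0.0686 + 0.1358 + 0.2126 + 0.3264 = 0.7624
G = 1 − 0.7624 = 0.2376

0.238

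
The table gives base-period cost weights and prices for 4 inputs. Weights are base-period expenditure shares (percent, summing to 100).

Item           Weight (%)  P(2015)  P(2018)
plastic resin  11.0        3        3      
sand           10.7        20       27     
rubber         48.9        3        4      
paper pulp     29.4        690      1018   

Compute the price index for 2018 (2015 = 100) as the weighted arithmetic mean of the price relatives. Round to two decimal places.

plastic resin: 11.0 × (3/3) = 11.0 × 1.000000 = 11.0000
sand: 10.7 × (27/20) = 10.7 × 1.350000 = 14.4450
rubber: 48.9 × (4/3) = 48.9 × 1.333333 = 65.2000
paper pulp: 29.4 × (1018/690) = 29.4 × 1.475362 = 43.3757
Index = Σ wᵢ·(p₁ᵢ/p₀ᵢ) = 11.0000 + 14.4450 + 65.2000 + 43.3757 = 134.0207

134.02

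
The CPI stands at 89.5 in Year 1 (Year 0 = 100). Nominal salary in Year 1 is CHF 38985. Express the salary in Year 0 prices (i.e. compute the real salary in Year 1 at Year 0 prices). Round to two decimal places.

43558.66

Real = Nominal ÷ (Index/100) = 38985 ÷ (89.5/100)
     = 38985 ÷ 0.895 = 43558.6592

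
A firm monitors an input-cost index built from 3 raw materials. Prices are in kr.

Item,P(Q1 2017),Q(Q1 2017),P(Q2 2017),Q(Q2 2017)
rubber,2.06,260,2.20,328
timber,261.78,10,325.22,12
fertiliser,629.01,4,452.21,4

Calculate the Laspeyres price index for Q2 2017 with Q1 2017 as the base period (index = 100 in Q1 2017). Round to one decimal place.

Laspeyres price index uses base-period quantities as weights.
ΣP(Q2 2017)·Q(Q1 2017) = 2.20×260 + 325.22×10 + 452.21×4 = 572 + 3252.2 + 1808.84 = 5633.04
ΣP(Q1 2017)·Q(Q1 2017) = 2.06×260 + 261.78×10 + 629.01×4 = 535.6 + 2617.8 + 2516.04 = 5669.44
Index = 5633.04 / 5669.44 × 100 = 99.3580

99.4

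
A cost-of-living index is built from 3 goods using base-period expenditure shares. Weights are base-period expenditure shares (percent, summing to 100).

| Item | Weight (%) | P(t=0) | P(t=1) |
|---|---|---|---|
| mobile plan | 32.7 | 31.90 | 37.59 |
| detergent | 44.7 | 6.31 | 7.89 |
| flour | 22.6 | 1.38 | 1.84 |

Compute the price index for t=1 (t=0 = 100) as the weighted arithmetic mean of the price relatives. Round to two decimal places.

124.56

mobile plan: 32.7 × (37.59/31.90) = 32.7 × 1.178370 = 38.5327
detergent: 44.7 × (7.89/6.31) = 44.7 × 1.250396 = 55.8927
flour: 22.6 × (1.84/1.38) = 22.6 × 1.333333 = 30.1333
Index = Σ wᵢ·(p₁ᵢ/p₀ᵢ) = 38.5327 + 55.8927 + 30.1333 = 124.5587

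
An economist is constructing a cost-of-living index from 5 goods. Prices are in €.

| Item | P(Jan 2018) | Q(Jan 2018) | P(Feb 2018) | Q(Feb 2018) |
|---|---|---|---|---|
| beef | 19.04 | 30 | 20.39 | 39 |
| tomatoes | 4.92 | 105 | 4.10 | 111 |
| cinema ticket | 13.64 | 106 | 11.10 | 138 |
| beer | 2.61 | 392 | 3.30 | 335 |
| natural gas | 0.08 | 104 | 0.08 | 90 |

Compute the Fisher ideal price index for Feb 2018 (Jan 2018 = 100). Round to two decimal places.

Laspeyres component (base-period weights):
ΣP(Feb 2018)Q(Jan 2018) = 20.39×30 + 4.10×105 + 11.10×106 + 3.30×392 + 0.08×104 = 611.7 + 430.5 + 1176.6 + 1293.6 + 8.32 = 3520.72
ΣP(Jan 2018)Q(Jan 2018) = 19.04×30 + 4.92×105 + 13.64×106 + 2.61×392 + 0.08×104 = 571.2 + 516.6 + 1445.84 + 1023.12 + 8.32 = 3565.08
L = 3520.72 / 3565.08 × 100 = 98.7557
Paasche component (current-period weights):
ΣP(Feb 2018)Q(Feb 2018) = 20.39×39 + 4.10×111 + 11.10×138 + 3.30×335 + 0.08×90 = 795.21 + 455.1 + 1531.8 + 1105.5 + 7.2 = 3894.81
ΣP(Jan 2018)Q(Feb 2018) = 19.04×39 + 4.92×111 + 13.64×138 + 2.61×335 + 0.08×90 = 742.56 + 546.12 + 1882.32 + 874.35 + 7.2 = 4052.55
P = 3894.81 / 4052.55 × 100 = 96.1076
Fisher = √(L × P) = √(98.7557 × 96.1076) = 97.4227

97.42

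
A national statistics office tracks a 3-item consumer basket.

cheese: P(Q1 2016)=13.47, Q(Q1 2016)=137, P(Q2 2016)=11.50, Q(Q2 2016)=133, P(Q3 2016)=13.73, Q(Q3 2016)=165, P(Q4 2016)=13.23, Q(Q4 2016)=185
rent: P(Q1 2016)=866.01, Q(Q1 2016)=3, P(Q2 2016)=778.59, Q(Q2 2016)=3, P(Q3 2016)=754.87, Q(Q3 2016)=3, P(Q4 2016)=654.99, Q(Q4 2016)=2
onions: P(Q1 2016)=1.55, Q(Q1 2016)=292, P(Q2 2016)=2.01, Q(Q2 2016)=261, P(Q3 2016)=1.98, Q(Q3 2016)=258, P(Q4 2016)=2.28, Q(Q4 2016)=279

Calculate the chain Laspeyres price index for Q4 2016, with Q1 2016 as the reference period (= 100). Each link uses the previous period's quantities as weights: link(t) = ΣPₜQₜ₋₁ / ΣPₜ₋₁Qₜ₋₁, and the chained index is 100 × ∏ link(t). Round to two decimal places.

90.60

Link Q1 2016→Q2 2016:
ΣP(Q2 2016)Q(Q1 2016) = 11.50×137 + 778.59×3 + 2.01×292 = 1575.5 + 2335.77 + 586.92 = 4498.19
ΣP(Q1 2016)Q(Q1 2016) = 13.47×137 + 866.01×3 + 1.55×292 = 1845.39 + 2598.03 + 452.6 = 4896.02
link = 4498.19/4896.02 = 0.918744
Link Q2 2016→Q3 2016:
ΣP(Q3 2016)Q(Q2 2016) = 13.73×133 + 754.87×3 + 1.98×261 = 1826.09 + 2264.61 + 516.78 = 4607.48
ΣP(Q2 2016)Q(Q2 2016) = 11.50×133 + 778.59×3 + 2.01×261 = 1529.5 + 2335.77 + 524.61 = 4389.88
link = 4607.48/4389.88 = 1.049569
Link Q3 2016→Q4 2016:
ΣP(Q4 2016)Q(Q3 2016) = 13.23×165 + 654.99×3 + 2.28×258 = 2182.95 + 1964.97 + 588.24 = 4736.16
ΣP(Q3 2016)Q(Q3 2016) = 13.73×165 + 754.87×3 + 1.98×258 = 2265.45 + 2264.61 + 510.84 = 5040.9
link = 4736.16/5040.9 = 0.939547
Chained index = 100 × 0.918744 × 1.049569 × 0.939547 = 90.5991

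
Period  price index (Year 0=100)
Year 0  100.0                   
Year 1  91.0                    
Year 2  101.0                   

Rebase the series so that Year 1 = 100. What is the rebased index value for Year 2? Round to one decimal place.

Rebased(Year 2) = 101.0 / 91.0 × 100 = 110.9890

111.0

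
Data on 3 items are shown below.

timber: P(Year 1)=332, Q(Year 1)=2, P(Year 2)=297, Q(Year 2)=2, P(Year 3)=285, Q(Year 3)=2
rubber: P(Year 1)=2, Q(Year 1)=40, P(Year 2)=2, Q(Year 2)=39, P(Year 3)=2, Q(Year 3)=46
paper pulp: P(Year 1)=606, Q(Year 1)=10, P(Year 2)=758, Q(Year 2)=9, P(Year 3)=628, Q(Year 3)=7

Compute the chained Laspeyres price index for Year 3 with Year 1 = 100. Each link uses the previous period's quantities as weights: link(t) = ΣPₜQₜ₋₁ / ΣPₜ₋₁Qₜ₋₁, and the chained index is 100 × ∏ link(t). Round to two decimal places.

Link Year 1→Year 2:
ΣP(Year 2)Q(Year 1) = 297×2 + 2×40 + 758×10 = 594 + 80 + 7580 = 8254
ΣP(Year 1)Q(Year 1) = 332×2 + 2×40 + 606×10 = 664 + 80 + 6060 = 6804
link = 8254/6804 = 1.213110
Link Year 2→Year 3:
ΣP(Year 3)Q(Year 2) = 285×2 + 2×39 + 628×9 = 570 + 78 + 5652 = 6300
ΣP(Year 2)Q(Year 2) = 297×2 + 2×39 + 758×9 = 594 + 78 + 6822 = 7494
link = 6300/7494 = 0.840673
Chained index = 100 × 1.213110 × 0.840673 = 101.9828

101.98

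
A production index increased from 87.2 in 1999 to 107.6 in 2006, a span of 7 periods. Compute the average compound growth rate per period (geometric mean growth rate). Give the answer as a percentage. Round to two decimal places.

Growth factor = (107.6/87.2)^(1/7) = (1.233945)^(1/7) = 1.030486
Growth rate = 1.030486 − 1 = 0.030486 = 3.0486%

3.05%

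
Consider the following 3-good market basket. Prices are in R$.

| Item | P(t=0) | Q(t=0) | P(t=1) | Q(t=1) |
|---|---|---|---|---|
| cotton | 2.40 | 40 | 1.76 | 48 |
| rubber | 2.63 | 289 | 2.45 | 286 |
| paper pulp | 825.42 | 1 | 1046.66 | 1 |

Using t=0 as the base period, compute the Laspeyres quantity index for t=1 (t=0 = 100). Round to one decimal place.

Laspeyres quantity index uses base-period prices as weights.
ΣP(t=0)·Q(t=1) = 2.40×48 + 2.63×286 + 825.42×1 = 115.2 + 752.18 + 825.42 = 1692.8
ΣP(t=0)·Q(t=0) = 2.40×40 + 2.63×289 + 825.42×1 = 96 + 760.07 + 825.42 = 1681.49
Index = 1692.8 / 1681.49 × 100 = 100.6726

100.7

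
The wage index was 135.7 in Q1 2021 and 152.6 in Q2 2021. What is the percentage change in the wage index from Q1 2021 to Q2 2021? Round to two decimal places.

Change = (152.6 − 135.7) / 135.7 × 100
       = 16.9 / 135.7 × 100 = 12.4539%

12.45%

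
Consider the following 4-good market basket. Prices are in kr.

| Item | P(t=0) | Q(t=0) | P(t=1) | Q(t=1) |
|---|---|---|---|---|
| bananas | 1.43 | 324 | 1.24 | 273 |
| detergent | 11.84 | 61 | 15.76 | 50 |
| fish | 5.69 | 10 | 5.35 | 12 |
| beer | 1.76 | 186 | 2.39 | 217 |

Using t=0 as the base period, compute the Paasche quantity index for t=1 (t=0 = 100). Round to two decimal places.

91.84

Paasche quantity index uses current-period prices as weights.
ΣP(t=1)·Q(t=1) = 1.24×273 + 15.76×50 + 5.35×12 + 2.39×217 = 338.52 + 788 + 64.2 + 518.63 = 1709.35
ΣP(t=1)·Q(t=0) = 1.24×324 + 15.76×61 + 5.35×10 + 2.39×186 = 401.76 + 961.36 + 53.5 + 444.54 = 1861.16
Index = 1709.35 / 1861.16 × 100 = 91.8433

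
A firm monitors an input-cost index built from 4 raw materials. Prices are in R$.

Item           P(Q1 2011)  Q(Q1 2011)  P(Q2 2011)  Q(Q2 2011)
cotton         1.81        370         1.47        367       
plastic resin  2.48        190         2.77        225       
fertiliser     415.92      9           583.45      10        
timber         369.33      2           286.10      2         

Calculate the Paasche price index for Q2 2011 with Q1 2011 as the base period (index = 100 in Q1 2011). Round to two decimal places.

123.68

Paasche price index uses current-period quantities as weights.
ΣP(Q2 2011)·Q(Q2 2011) = 1.47×367 + 2.77×225 + 583.45×10 + 286.10×2 = 539.49 + 623.25 + 5834.5 + 572.2 = 7569.44
ΣP(Q1 2011)·Q(Q2 2011) = 1.81×367 + 2.48×225 + 415.92×10 + 369.33×2 = 664.27 + 558 + 4159.2 + 738.66 = 6120.13
Index = 7569.44 / 6120.13 × 100 = 123.6810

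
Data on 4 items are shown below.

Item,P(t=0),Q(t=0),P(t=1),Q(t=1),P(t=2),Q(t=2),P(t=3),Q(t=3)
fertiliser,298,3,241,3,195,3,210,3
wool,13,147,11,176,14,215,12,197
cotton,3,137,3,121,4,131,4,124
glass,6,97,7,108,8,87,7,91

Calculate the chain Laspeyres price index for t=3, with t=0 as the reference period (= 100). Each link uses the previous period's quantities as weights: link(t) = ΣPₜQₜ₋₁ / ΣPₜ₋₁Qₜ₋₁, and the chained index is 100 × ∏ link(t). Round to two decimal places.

Link t=0→t=1:
ΣP(t=1)Q(t=0) = 241×3 + 11×147 + 3×137 + 7×97 = 723 + 1617 + 411 + 679 = 3430
ΣP(t=0)Q(t=0) = 298×3 + 13×147 + 3×137 + 6×97 = 894 + 1911 + 411 + 582 = 3798
link = 3430/3798 = 0.903107
Link t=1→t=2:
ΣP(t=2)Q(t=1) = 195×3 + 14×176 + 4×121 + 8×108 = 585 + 2464 + 484 + 864 = 4397
ΣP(t=1)Q(t=1) = 241×3 + 11×176 + 3×121 + 7×108 = 723 + 1936 + 363 + 756 = 3778
link = 4397/3778 = 1.163843
Link t=2→t=3:
ΣP(t=3)Q(t=2) = 210×3 + 12×215 + 4×131 + 7×87 = 630 + 2580 + 524 + 609 = 4343
ΣP(t=2)Q(t=2) = 195×3 + 14×215 + 4×131 + 8×87 = 585 + 3010 + 524 + 696 = 4815
link = 4343/4815 = 0.901973
Chained index = 100 × 0.903107 × 1.163843 × 0.901973 = 94.8041

94.80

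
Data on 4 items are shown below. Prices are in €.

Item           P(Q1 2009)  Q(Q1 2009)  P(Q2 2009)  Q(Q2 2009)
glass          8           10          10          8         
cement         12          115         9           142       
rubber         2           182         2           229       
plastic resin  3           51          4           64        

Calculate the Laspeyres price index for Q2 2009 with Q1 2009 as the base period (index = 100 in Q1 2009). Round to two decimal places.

Laspeyres price index uses base-period quantities as weights.
ΣP(Q2 2009)·Q(Q1 2009) = 10×10 + 9×115 + 2×182 + 4×51 = 100 + 1035 + 364 + 204 = 1703
ΣP(Q1 2009)·Q(Q1 2009) = 8×10 + 12×115 + 2×182 + 3×51 = 80 + 1380 + 364 + 153 = 1977
Index = 1703 / 1977 × 100 = 86.1406

86.14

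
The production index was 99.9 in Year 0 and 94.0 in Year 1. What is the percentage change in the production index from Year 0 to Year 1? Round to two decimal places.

-5.91%

Change = (94.0 − 99.9) / 99.9 × 100
       = -5.9 / 99.9 × 100 = -5.9059%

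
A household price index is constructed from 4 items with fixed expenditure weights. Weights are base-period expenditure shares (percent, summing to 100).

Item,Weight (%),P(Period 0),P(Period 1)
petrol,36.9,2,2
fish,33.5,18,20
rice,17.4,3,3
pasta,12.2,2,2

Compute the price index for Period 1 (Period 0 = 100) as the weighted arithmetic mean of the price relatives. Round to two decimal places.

103.72

petrol: 36.9 × (2/2) = 36.9 × 1.000000 = 36.9000
fish: 33.5 × (20/18) = 33.5 × 1.111111 = 37.2222
rice: 17.4 × (3/3) = 17.4 × 1.000000 = 17.4000
pasta: 12.2 × (2/2) = 12.2 × 1.000000 = 12.2000
Index = Σ wᵢ·(p₁ᵢ/p₀ᵢ) = 36.9000 + 37.2222 + 17.4000 + 12.2000 = 103.7222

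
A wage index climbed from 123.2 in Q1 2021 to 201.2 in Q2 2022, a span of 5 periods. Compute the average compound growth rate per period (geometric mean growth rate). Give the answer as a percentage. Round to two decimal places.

10.31%

Growth factor = (201.2/123.2)^(1/5) = (1.633117)^(1/5) = 1.103071
Growth rate = 1.103071 − 1 = 0.103071 = 10.3071%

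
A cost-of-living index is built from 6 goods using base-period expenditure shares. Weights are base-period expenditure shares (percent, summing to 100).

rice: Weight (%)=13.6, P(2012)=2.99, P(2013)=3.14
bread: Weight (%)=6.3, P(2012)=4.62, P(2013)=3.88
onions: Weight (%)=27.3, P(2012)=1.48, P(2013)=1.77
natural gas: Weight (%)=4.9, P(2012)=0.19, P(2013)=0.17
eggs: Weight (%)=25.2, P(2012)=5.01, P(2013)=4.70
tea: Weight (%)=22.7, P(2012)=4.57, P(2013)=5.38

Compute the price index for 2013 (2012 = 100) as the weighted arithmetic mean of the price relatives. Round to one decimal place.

107.0

rice: 13.6 × (3.14/2.99) = 13.6 × 1.050167 = 14.2823
bread: 6.3 × (3.88/4.62) = 6.3 × 0.839827 = 5.2909
onions: 27.3 × (1.77/1.48) = 27.3 × 1.195946 = 32.6493
natural gas: 4.9 × (0.17/0.19) = 4.9 × 0.894737 = 4.3842
eggs: 25.2 × (4.70/5.01) = 25.2 × 0.938124 = 23.6407
tea: 22.7 × (5.38/4.57) = 22.7 × 1.177243 = 26.7234
Index = Σ wᵢ·(p₁ᵢ/p₀ᵢ) = 14.2823 + 5.2909 + 32.6493 + 4.3842 + 23.6407 + 26.7234 = 106.9709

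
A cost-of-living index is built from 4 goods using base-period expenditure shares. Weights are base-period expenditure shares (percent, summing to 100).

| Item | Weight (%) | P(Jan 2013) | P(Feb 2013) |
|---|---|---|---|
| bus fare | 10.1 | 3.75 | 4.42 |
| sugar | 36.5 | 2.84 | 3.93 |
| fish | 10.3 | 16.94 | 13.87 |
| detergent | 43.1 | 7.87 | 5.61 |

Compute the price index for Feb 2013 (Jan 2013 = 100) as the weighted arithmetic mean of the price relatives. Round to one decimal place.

101.6

bus fare: 10.1 × (4.42/3.75) = 10.1 × 1.178667 = 11.9045
sugar: 36.5 × (3.93/2.84) = 36.5 × 1.383803 = 50.5088
fish: 10.3 × (13.87/16.94) = 10.3 × 0.818772 = 8.4334
detergent: 43.1 × (5.61/7.87) = 43.1 × 0.712834 = 30.7231
Index = Σ wᵢ·(p₁ᵢ/p₀ᵢ) = 11.9045 + 50.5088 + 8.4334 + 30.7231 = 101.5698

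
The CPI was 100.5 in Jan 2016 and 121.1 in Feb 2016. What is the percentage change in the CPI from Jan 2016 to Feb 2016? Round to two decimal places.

20.50%

Change = (121.1 − 100.5) / 100.5 × 100
       = 20.6 / 100.5 × 100 = 20.4975%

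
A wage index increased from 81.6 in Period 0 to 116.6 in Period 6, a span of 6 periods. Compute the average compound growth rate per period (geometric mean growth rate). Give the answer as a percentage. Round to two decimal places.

Growth factor = (116.6/81.6)^(1/6) = (1.428922)^(1/6) = 1.061292
Growth rate = 1.061292 − 1 = 0.061292 = 6.1292%

6.13%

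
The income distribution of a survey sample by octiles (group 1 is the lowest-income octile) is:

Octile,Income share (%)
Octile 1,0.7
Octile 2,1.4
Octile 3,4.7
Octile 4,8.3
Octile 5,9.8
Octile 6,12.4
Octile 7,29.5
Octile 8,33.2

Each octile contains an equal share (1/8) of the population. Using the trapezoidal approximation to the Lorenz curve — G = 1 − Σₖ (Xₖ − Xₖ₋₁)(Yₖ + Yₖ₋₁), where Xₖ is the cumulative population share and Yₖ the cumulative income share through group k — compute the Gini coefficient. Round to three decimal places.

0.491

Cumulative income shares Yₖ: 0.0070, 0.0210, 0.0680, 0.1510, 0.2490, 0.3730, 0.6680, 1.0000
Σ (Xₖ−Xₖ₋₁)(Yₖ+Yₖ₋₁) = (1/8)(0.0070+0.0000) + (1/8)(0.0210+0.0070) + (1/8)(0.0680+0.0210) + (1/8)(0.1510+0.0680) + (1/8)(0.2490+0.1510) + (1/8)(0.3730+0.2490) + (1/8)(0.6680+0.3730) + (1/8)(1.0000+0.6680)
  = 0.0009 + 0.0035 + 0.0111 + 0.0274 + 0.0500 + 0.0777 + 0.1301 + 0.2085 = 0.5092
G = 1 − 0.5092 = 0.4908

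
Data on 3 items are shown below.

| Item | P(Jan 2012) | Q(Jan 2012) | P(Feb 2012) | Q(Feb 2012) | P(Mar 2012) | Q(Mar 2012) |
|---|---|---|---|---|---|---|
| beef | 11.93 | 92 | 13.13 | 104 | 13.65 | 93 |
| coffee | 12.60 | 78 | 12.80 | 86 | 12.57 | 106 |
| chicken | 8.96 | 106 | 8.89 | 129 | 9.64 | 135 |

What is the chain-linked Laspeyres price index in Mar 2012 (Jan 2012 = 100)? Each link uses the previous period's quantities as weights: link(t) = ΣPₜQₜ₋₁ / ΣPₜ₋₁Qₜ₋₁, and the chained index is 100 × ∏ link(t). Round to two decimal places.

107.68

Link Jan 2012→Feb 2012:
ΣP(Feb 2012)Q(Jan 2012) = 13.13×92 + 12.80×78 + 8.89×106 = 1207.96 + 998.4 + 942.34 = 3148.7
ΣP(Jan 2012)Q(Jan 2012) = 11.93×92 + 12.60×78 + 8.96×106 = 1097.56 + 982.8 + 949.76 = 3030.12
link = 3148.7/3030.12 = 1.039134
Link Feb 2012→Mar 2012:
ΣP(Mar 2012)Q(Feb 2012) = 13.65×104 + 12.57×86 + 9.64×129 = 1419.6 + 1081.02 + 1243.56 = 3744.18
ΣP(Feb 2012)Q(Feb 2012) = 13.13×104 + 12.80×86 + 8.89×129 = 1365.52 + 1100.8 + 1146.81 = 3613.13
link = 3744.18/3613.13 = 1.036270
Chained index = 100 × 1.039134 × 1.036270 = 107.6824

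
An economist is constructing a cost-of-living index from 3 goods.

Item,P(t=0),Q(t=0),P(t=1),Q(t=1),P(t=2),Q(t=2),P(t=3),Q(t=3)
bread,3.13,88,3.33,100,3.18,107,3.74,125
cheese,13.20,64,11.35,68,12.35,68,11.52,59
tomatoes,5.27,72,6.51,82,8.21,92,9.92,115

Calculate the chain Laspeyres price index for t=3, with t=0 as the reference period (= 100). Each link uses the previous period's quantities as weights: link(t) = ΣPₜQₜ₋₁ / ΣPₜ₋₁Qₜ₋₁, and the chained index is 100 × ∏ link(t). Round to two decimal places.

Link t=0→t=1:
ΣP(t=1)Q(t=0) = 3.33×88 + 11.35×64 + 6.51×72 = 293.04 + 726.4 + 468.72 = 1488.16
ΣP(t=0)Q(t=0) = 3.13×88 + 13.20×64 + 5.27×72 = 275.44 + 844.8 + 379.44 = 1499.68
link = 1488.16/1499.68 = 0.992318
Link t=1→t=2:
ΣP(t=2)Q(t=1) = 3.18×100 + 12.35×68 + 8.21×82 = 318 + 839.8 + 673.22 = 1831.02
ΣP(t=1)Q(t=1) = 3.33×100 + 11.35×68 + 6.51×82 = 333 + 771.8 + 533.82 = 1638.62
link = 1831.02/1638.62 = 1.117416
Link t=2→t=3:
ΣP(t=3)Q(t=2) = 3.74×107 + 11.52×68 + 9.92×92 = 400.18 + 783.36 + 912.64 = 2096.18
ΣP(t=2)Q(t=2) = 3.18×107 + 12.35×68 + 8.21×92 = 340.26 + 839.8 + 755.32 = 1935.38
link = 2096.18/1935.38 = 1.083084
Chained index = 100 × 0.992318 × 1.117416 × 1.083084 = 120.0959

120.10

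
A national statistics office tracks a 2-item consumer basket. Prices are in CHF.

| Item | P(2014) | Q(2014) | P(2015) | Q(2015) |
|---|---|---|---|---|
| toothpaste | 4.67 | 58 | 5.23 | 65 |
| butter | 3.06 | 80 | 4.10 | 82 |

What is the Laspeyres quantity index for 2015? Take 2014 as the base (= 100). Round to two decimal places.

107.53

Laspeyres quantity index uses base-period prices as weights.
ΣP(2014)·Q(2015) = 4.67×65 + 3.06×82 = 303.55 + 250.92 = 554.47
ΣP(2014)·Q(2014) = 4.67×58 + 3.06×80 = 270.86 + 244.8 = 515.66
Index = 554.47 / 515.66 × 100 = 107.5263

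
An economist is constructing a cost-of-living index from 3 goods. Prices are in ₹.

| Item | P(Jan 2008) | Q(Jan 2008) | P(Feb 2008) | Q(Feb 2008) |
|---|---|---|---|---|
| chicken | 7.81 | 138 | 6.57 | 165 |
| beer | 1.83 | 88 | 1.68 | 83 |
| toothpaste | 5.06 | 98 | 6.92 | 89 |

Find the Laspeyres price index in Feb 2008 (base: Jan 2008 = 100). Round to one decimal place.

99.9

Laspeyres price index uses base-period quantities as weights.
ΣP(Feb 2008)·Q(Jan 2008) = 6.57×138 + 1.68×88 + 6.92×98 = 906.66 + 147.84 + 678.16 = 1732.66
ΣP(Jan 2008)·Q(Jan 2008) = 7.81×138 + 1.83×88 + 5.06×98 = 1077.78 + 161.04 + 495.88 = 1734.7
Index = 1732.66 / 1734.7 × 100 = 99.8824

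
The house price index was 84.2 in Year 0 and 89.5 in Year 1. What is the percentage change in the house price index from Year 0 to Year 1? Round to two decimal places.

6.29%

Change = (89.5 − 84.2) / 84.2 × 100
       = 5.3 / 84.2 × 100 = 6.2945%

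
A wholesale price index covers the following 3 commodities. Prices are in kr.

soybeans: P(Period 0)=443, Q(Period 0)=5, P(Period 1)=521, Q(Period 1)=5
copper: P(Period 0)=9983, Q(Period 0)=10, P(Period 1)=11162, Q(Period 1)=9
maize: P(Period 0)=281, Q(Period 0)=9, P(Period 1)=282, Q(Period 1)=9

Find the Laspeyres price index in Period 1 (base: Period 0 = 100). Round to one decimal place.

Laspeyres price index uses base-period quantities as weights.
ΣP(Period 1)·Q(Period 0) = 521×5 + 11162×10 + 282×9 = 2605 + 111620 + 2538 = 116763
ΣP(Period 0)·Q(Period 0) = 443×5 + 9983×10 + 281×9 = 2215 + 99830 + 2529 = 104574
Index = 116763 / 104574 × 100 = 111.6559

111.7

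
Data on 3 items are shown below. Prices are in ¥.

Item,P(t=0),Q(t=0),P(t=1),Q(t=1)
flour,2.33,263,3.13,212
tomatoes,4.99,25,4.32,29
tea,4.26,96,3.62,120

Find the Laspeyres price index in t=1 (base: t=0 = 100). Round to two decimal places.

Laspeyres price index uses base-period quantities as weights.
ΣP(t=1)·Q(t=0) = 3.13×263 + 4.32×25 + 3.62×96 = 823.19 + 108 + 347.52 = 1278.71
ΣP(t=0)·Q(t=0) = 2.33×263 + 4.99×25 + 4.26×96 = 612.79 + 124.75 + 408.96 = 1146.5
Index = 1278.71 / 1146.5 × 100 = 111.5316

111.53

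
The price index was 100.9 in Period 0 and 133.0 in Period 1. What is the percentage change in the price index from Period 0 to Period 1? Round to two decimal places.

Change = (133.0 − 100.9) / 100.9 × 100
       = 32.1 / 100.9 × 100 = 31.8137%

31.81%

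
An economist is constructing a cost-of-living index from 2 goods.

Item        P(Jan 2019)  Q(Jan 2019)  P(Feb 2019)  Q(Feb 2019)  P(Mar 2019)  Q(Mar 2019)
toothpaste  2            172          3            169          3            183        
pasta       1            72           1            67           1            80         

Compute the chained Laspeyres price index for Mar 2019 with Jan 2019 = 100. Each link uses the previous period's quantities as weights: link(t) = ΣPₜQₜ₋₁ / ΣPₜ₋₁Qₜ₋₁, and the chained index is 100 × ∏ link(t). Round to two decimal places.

141.35

Link Jan 2019→Feb 2019:
ΣP(Feb 2019)Q(Jan 2019) = 3×172 + 1×72 = 516 + 72 = 588
ΣP(Jan 2019)Q(Jan 2019) = 2×172 + 1×72 = 344 + 72 = 416
link = 588/416 = 1.413462
Link Feb 2019→Mar 2019:
ΣP(Mar 2019)Q(Feb 2019) = 3×169 + 1×67 = 507 + 67 = 574
ΣP(Feb 2019)Q(Feb 2019) = 3×169 + 1×67 = 507 + 67 = 574
link = 574/574 = 1.000000
Chained index = 100 × 1.413462 × 1.000000 = 141.3462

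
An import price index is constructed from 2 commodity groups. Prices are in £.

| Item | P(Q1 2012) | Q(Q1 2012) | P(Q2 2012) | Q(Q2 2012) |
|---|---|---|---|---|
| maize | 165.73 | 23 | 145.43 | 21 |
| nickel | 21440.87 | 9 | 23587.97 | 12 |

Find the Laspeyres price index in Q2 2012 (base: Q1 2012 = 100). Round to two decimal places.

Laspeyres price index uses base-period quantities as weights.
ΣP(Q2 2012)·Q(Q1 2012) = 145.43×23 + 23587.97×9 = 3344.89 + 212291.73 = 215636.62
ΣP(Q1 2012)·Q(Q1 2012) = 165.73×23 + 21440.87×9 = 3811.79 + 192967.83 = 196779.62
Index = 215636.62 / 196779.62 × 100 = 109.5828

109.58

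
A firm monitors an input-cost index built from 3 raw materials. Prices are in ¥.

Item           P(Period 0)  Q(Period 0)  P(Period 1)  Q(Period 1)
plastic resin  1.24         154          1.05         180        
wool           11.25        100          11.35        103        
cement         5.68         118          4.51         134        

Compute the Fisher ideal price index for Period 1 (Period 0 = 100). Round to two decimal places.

91.82

Laspeyres component (base-period weights):
ΣP(Period 1)Q(Period 0) = 1.05×154 + 11.35×100 + 4.51×118 = 161.7 + 1135 + 532.18 = 1828.88
ΣP(Period 0)Q(Period 0) = 1.24×154 + 11.25×100 + 5.68×118 = 190.96 + 1125 + 670.24 = 1986.2
L = 1828.88 / 1986.2 × 100 = 92.0793
Paasche component (current-period weights):
ΣP(Period 1)Q(Period 1) = 1.05×180 + 11.35×103 + 4.51×134 = 189 + 1169.05 + 604.34 = 1962.39
ΣP(Period 0)Q(Period 1) = 1.24×180 + 11.25×103 + 5.68×134 = 223.2 + 1158.75 + 761.12 = 2143.07
P = 1962.39 / 2143.07 × 100 = 91.5691
Fisher = √(L × P) = √(92.0793 × 91.5691) = 91.8239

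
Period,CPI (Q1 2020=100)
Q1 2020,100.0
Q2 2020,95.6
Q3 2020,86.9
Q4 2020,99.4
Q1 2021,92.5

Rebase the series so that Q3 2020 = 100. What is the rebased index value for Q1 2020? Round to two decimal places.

Rebased(Q1 2020) = 100.0 / 86.9 × 100 = 115.0748

115.07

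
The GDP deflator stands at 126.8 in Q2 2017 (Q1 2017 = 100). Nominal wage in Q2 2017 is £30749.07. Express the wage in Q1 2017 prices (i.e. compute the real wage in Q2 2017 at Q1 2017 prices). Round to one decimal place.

Real = Nominal ÷ (Index/100) = 30749.07 ÷ (126.8/100)
     = 30749.07 ÷ 1.268 = 24250.0552

24250.1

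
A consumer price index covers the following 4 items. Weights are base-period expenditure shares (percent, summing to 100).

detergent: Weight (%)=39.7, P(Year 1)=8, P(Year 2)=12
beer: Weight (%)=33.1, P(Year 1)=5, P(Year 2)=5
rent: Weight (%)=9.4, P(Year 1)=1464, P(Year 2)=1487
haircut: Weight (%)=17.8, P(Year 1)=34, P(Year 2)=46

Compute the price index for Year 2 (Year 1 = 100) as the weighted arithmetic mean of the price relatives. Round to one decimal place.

detergent: 39.7 × (12/8) = 39.7 × 1.500000 = 59.5500
beer: 33.1 × (5/5) = 33.1 × 1.000000 = 33.1000
rent: 9.4 × (1487/1464) = 9.4 × 1.015710 = 9.5477
haircut: 17.8 × (46/34) = 17.8 × 1.352941 = 24.0824
Index = Σ wᵢ·(p₁ᵢ/p₀ᵢ) = 59.5500 + 33.1000 + 9.5477 + 24.0824 = 126.2800

126.3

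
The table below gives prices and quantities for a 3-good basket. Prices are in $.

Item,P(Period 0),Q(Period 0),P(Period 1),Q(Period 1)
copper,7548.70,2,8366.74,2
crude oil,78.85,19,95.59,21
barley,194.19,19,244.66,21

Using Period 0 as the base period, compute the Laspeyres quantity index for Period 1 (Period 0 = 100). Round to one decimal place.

102.7

Laspeyres quantity index uses base-period prices as weights.
ΣP(Period 0)·Q(Period 1) = 7548.70×2 + 78.85×21 + 194.19×21 = 15097.4 + 1655.85 + 4077.99 = 20831.24
ΣP(Period 0)·Q(Period 0) = 7548.70×2 + 78.85×19 + 194.19×19 = 15097.4 + 1498.15 + 3689.61 = 20285.16
Index = 20831.24 / 20285.16 × 100 = 102.6920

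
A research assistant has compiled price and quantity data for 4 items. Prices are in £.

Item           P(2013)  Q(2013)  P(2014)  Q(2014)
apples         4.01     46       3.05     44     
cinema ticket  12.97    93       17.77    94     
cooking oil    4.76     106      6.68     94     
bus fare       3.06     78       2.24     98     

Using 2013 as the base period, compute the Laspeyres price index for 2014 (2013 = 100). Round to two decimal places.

125.39

Laspeyres price index uses base-period quantities as weights.
ΣP(2014)·Q(2013) = 3.05×46 + 17.77×93 + 6.68×106 + 2.24×78 = 140.3 + 1652.61 + 708.08 + 174.72 = 2675.71
ΣP(2013)·Q(2013) = 4.01×46 + 12.97×93 + 4.76×106 + 3.06×78 = 184.46 + 1206.21 + 504.56 + 238.68 = 2133.91
Index = 2675.71 / 2133.91 × 100 = 125.3900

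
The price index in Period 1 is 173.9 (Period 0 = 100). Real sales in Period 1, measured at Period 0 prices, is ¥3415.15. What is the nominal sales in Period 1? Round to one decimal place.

Nominal = Real × (Index/100) = 3415.15 × (173.9/100)
        = 3415.15 × 1.739 = 5938.9459

5938.9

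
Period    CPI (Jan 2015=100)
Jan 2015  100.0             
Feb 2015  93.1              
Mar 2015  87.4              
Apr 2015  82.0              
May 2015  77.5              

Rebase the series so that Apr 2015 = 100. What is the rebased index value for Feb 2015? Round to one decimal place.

113.5

Rebased(Feb 2015) = 93.1 / 82.0 × 100 = 113.5366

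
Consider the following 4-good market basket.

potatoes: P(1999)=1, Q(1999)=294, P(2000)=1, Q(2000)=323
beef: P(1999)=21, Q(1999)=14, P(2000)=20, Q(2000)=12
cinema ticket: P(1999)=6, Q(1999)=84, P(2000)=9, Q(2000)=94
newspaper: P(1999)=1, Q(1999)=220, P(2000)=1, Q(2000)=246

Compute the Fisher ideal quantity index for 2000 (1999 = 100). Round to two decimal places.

106.17

Laspeyres component (base-period weights):
ΣP(1999)Q(2000) = 1×323 + 21×12 + 6×94 + 1×246 = 323 + 252 + 564 + 246 = 1385
ΣP(1999)Q(1999) = 1×294 + 21×14 + 6×84 + 1×220 = 294 + 294 + 504 + 220 = 1312
L = 1385 / 1312 × 100 = 105.5640
Paasche component (current-period weights):
ΣP(2000)Q(2000) = 1×323 + 20×12 + 9×94 + 1×246 = 323 + 240 + 846 + 246 = 1655
ΣP(2000)Q(1999) = 1×294 + 20×14 + 9×84 + 1×220 = 294 + 280 + 756 + 220 = 1550
P = 1655 / 1550 × 100 = 106.7742
Fisher = √(L × P) = √(105.5640 × 106.7742) = 106.1674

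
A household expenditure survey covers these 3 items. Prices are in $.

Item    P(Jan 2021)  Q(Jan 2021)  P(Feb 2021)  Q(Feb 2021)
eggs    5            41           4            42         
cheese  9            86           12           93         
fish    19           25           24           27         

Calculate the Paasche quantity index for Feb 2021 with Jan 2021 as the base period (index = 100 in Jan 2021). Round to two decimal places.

107.57

Paasche quantity index uses current-period prices as weights.
ΣP(Feb 2021)·Q(Feb 2021) = 4×42 + 12×93 + 24×27 = 168 + 1116 + 648 = 1932
ΣP(Feb 2021)·Q(Jan 2021) = 4×41 + 12×86 + 24×25 = 164 + 1032 + 600 = 1796
Index = 1932 / 1796 × 100 = 107.5724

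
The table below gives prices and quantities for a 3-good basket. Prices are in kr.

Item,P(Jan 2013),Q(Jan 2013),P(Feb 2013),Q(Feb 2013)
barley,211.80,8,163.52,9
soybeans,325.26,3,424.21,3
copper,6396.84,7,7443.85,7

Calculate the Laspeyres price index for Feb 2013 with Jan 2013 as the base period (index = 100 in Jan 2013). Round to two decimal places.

Laspeyres price index uses base-period quantities as weights.
ΣP(Feb 2013)·Q(Jan 2013) = 163.52×8 + 424.21×3 + 7443.85×7 = 1308.16 + 1272.63 + 52106.95 = 54687.74
ΣP(Jan 2013)·Q(Jan 2013) = 211.80×8 + 325.26×3 + 6396.84×7 = 1694.4 + 975.78 + 44777.88 = 47448.06
Index = 54687.74 / 47448.06 × 100 = 115.2581

115.26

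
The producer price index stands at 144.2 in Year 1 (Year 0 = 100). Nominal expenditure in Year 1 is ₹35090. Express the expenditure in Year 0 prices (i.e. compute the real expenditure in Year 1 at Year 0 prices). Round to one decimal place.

Real = Nominal ÷ (Index/100) = 35090 ÷ (144.2/100)
     = 35090 ÷ 1.442 = 24334.2580

24334.3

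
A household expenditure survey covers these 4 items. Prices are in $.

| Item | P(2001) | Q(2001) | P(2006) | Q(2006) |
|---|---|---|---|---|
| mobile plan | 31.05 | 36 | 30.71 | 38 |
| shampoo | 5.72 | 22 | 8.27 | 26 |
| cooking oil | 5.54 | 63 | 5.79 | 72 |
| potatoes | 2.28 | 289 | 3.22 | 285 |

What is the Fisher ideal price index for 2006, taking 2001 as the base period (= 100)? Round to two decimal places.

Laspeyres component (base-period weights):
ΣP(2006)Q(2001) = 30.71×36 + 8.27×22 + 5.79×63 + 3.22×289 = 1105.56 + 181.94 + 364.77 + 930.58 = 2582.85
ΣP(2001)Q(2001) = 31.05×36 + 5.72×22 + 5.54×63 + 2.28×289 = 1117.8 + 125.84 + 349.02 + 658.92 = 2251.58
L = 2582.85 / 2251.58 × 100 = 114.7128
Paasche component (current-period weights):
ΣP(2006)Q(2006) = 30.71×38 + 8.27×26 + 5.79×72 + 3.22×285 = 1166.98 + 215.02 + 416.88 + 917.7 = 2716.58
ΣP(2001)Q(2006) = 31.05×38 + 5.72×26 + 5.54×72 + 2.28×285 = 1179.9 + 148.72 + 398.88 + 649.8 = 2377.3
P = 2716.58 / 2377.3 × 100 = 114.2717
Fisher = √(L × P) = √(114.7128 × 114.2717) = 114.4920

114.49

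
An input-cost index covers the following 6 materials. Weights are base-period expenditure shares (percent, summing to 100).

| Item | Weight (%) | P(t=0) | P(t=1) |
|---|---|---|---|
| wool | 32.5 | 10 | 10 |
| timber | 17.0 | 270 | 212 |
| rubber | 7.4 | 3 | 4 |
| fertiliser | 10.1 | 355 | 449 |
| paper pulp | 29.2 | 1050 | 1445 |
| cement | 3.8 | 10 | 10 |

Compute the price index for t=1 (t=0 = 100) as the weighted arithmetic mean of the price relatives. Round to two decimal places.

wool: 32.5 × (10/10) = 32.5 × 1.000000 = 32.5000
timber: 17.0 × (212/270) = 17.0 × 0.785185 = 13.3481
rubber: 7.4 × (4/3) = 7.4 × 1.333333 = 9.8667
fertiliser: 10.1 × (449/355) = 10.1 × 1.264789 = 12.7744
paper pulp: 29.2 × (1445/1050) = 29.2 × 1.376190 = 40.1848
cement: 3.8 × (10/10) = 3.8 × 1.000000 = 3.8000
Index = Σ wᵢ·(p₁ᵢ/p₀ᵢ) = 32.5000 + 13.3481 + 9.8667 + 12.7744 + 40.1848 + 3.8000 = 112.4739

112.47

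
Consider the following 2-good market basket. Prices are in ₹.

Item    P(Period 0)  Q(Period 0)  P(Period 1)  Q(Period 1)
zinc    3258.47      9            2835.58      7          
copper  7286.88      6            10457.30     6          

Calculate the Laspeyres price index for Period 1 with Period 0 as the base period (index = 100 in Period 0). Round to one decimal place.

Laspeyres price index uses base-period quantities as weights.
ΣP(Period 1)·Q(Period 0) = 2835.58×9 + 10457.30×6 = 25520.22 + 62743.8 = 88264.02
ΣP(Period 0)·Q(Period 0) = 3258.47×9 + 7286.88×6 = 29326.23 + 43721.28 = 73047.51
Index = 88264.02 / 73047.51 × 100 = 120.8310

120.8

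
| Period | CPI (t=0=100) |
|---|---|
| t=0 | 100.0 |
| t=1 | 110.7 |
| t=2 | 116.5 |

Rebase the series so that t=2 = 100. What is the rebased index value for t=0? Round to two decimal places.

85.84

Rebased(t=0) = 100.0 / 116.5 × 100 = 85.8369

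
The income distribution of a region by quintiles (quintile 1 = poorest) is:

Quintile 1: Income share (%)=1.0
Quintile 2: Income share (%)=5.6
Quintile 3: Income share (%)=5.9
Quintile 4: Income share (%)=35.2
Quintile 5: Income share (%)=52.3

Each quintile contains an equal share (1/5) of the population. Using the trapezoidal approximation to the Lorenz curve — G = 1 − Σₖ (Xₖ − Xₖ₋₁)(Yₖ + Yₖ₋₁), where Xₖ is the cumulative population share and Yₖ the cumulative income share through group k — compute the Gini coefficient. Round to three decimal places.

Cumulative income shares Yₖ: 0.0100, 0.0660, 0.1250, 0.4770, 1.0000
Σ (Xₖ−Xₖ₋₁)(Yₖ+Yₖ₋₁) = (1/5)(0.0100+0.0000) + (1/5)(0.0660+0.0100) + (1/5)(0.1250+0.0660) + (1/5)(0.4770+0.1250) + (1/5)(1.0000+0.4770)
  = 0.0020 + 0.0152 + 0.0382 + 0.1204 + 0.2954 = 0.4712
G = 1 − 0.4712 = 0.5288

0.529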